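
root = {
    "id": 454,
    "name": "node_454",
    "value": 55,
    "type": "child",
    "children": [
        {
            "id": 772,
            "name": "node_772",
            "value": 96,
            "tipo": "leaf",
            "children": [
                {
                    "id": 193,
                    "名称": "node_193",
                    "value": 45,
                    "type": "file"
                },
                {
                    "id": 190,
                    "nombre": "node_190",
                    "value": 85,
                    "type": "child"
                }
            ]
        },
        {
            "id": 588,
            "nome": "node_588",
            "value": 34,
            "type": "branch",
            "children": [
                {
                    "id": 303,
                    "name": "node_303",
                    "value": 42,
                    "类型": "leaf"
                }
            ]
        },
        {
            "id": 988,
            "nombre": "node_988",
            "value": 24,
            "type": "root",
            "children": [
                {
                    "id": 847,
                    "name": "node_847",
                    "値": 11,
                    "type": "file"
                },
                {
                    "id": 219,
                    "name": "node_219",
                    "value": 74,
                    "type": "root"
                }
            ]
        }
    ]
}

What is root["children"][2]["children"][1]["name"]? "node_219"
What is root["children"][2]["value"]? 24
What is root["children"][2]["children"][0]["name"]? "node_847"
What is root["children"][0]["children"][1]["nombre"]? "node_190"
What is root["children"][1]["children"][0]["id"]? 303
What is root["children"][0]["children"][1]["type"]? "child"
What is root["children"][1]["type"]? "branch"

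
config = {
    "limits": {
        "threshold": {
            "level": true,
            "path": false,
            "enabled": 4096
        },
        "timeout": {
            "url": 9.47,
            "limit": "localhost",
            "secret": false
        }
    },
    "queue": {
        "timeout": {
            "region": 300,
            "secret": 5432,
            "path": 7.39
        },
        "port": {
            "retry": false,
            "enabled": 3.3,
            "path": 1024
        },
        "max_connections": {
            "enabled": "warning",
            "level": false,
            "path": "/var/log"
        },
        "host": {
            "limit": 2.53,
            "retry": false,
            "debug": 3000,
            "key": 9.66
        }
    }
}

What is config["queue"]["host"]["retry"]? False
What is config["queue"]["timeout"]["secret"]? 5432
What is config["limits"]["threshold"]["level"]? True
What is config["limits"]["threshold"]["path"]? False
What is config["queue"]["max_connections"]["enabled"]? "warning"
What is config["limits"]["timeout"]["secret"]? False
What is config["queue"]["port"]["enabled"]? 3.3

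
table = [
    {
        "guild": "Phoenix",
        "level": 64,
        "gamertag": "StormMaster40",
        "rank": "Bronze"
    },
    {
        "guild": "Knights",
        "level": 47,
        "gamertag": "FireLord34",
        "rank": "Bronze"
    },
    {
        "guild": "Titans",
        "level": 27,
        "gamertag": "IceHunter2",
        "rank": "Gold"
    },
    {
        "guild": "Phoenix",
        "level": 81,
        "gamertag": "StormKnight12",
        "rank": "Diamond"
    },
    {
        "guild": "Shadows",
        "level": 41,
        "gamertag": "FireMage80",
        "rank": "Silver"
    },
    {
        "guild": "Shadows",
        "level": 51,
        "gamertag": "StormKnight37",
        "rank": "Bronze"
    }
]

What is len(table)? 6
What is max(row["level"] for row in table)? 81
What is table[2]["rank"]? "Gold"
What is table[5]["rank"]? "Bronze"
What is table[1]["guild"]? "Knights"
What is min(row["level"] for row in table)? 27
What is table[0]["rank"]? "Bronze"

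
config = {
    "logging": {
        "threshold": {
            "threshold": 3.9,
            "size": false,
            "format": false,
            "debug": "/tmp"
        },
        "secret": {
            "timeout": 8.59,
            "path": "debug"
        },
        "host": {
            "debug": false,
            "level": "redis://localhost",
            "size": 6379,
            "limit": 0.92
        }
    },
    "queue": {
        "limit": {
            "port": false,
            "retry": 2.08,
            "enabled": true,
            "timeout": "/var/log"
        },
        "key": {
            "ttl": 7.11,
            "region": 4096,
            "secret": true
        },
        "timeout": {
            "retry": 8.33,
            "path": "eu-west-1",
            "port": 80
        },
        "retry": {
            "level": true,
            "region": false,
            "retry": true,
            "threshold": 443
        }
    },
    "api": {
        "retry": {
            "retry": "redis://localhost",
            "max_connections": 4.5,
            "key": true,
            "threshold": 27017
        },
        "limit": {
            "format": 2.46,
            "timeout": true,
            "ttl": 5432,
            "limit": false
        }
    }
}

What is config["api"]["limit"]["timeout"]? True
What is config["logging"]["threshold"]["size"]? False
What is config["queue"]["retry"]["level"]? True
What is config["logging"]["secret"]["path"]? "debug"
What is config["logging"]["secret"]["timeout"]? 8.59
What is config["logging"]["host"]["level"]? "redis://localhost"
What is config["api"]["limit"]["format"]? 2.46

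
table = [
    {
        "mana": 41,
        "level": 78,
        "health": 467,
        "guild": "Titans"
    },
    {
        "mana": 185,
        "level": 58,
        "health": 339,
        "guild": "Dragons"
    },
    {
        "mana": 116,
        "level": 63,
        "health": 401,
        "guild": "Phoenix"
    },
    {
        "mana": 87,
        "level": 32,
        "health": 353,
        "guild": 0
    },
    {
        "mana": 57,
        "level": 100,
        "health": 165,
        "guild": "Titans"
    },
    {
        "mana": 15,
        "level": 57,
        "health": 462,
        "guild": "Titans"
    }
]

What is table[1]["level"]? 58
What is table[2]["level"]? 63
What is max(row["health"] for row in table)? 467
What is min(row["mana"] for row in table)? 15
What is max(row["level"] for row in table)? 100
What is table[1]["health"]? 339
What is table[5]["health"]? 462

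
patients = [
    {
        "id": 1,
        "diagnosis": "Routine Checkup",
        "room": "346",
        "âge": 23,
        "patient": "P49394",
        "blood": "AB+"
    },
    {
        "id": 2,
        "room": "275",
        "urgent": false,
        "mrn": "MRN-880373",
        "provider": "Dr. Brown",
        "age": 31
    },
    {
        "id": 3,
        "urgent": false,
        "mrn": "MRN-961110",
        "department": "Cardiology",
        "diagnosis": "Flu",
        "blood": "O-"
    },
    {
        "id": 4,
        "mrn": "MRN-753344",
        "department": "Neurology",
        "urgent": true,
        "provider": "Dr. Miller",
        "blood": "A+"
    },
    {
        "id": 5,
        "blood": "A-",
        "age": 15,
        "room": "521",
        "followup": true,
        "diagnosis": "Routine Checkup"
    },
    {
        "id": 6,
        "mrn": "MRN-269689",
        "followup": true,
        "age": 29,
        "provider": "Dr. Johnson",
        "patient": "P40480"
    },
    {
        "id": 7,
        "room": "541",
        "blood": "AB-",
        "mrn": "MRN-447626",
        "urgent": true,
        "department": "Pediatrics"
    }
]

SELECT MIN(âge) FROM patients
23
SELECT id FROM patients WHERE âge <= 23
[1]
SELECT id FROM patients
[1, 2, 3, 4, 5, 6, 7]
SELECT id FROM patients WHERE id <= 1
[1]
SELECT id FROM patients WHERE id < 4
[1, 2, 3]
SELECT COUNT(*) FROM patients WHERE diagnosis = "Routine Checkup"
2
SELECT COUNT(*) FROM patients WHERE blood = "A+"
1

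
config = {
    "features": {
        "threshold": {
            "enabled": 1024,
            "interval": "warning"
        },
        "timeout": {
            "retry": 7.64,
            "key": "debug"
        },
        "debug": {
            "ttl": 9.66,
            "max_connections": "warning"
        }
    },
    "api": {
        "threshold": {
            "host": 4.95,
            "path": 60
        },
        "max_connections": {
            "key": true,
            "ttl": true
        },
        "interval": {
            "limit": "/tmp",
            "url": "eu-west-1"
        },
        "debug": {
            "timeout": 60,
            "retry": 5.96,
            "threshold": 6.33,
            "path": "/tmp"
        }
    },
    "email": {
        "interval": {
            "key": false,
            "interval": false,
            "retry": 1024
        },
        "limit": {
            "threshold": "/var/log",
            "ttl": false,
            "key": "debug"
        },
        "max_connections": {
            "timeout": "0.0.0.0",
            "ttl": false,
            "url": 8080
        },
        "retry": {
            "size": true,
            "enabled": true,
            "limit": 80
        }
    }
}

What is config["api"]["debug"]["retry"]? 5.96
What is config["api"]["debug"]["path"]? "/tmp"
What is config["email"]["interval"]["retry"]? 1024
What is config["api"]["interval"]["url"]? "eu-west-1"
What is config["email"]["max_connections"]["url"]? 8080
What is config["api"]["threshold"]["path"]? 60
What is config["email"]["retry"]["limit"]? 80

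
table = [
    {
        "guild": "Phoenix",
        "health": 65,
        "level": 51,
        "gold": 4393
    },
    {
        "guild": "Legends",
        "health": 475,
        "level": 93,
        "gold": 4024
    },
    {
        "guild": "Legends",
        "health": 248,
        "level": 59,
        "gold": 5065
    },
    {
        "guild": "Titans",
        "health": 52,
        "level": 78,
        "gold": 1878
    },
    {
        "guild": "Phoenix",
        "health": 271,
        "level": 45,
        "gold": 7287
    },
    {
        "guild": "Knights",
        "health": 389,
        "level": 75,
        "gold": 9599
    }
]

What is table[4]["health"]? 271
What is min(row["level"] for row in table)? 45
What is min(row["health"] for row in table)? 52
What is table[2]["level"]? 59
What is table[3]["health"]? 52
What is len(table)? 6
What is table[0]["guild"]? "Phoenix"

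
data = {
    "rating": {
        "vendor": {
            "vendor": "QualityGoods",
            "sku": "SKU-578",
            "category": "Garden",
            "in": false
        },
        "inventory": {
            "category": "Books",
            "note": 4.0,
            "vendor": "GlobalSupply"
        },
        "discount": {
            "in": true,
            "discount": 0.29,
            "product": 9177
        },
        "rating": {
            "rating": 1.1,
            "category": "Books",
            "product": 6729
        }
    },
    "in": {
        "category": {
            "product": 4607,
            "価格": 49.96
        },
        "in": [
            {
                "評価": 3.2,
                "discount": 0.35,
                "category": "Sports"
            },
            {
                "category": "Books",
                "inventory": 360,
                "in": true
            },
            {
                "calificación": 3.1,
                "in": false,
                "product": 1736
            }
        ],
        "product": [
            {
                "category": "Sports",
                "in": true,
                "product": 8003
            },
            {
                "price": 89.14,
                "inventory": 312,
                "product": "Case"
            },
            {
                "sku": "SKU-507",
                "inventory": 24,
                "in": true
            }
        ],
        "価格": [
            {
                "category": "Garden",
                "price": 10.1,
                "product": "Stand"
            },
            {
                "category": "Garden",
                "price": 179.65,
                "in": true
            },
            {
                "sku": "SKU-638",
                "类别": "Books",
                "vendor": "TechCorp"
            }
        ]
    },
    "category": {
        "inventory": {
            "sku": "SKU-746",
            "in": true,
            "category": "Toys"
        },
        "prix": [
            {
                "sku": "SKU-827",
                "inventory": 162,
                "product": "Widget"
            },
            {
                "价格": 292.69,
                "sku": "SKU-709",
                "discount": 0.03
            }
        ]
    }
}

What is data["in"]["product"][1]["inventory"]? 312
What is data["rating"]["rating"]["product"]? 6729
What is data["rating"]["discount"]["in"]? True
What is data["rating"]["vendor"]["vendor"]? "QualityGoods"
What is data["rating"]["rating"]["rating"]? 1.1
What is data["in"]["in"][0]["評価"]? 3.2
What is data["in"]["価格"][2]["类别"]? "Books"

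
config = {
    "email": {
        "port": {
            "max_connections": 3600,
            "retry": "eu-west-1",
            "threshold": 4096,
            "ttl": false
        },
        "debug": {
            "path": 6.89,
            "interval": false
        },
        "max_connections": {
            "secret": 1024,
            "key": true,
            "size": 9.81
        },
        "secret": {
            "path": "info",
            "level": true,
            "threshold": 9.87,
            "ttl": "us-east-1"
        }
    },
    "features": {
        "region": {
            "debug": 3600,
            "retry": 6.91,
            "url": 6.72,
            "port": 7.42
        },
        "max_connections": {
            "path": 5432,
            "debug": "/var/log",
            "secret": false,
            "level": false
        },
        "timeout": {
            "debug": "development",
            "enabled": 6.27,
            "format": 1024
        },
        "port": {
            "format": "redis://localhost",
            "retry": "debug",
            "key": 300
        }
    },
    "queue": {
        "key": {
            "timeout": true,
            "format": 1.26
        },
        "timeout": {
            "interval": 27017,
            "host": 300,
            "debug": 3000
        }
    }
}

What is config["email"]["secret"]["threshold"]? 9.87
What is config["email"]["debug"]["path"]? 6.89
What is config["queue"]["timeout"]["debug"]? 3000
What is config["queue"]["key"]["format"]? 1.26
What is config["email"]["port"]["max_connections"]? 3600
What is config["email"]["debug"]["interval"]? False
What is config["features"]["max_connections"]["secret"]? False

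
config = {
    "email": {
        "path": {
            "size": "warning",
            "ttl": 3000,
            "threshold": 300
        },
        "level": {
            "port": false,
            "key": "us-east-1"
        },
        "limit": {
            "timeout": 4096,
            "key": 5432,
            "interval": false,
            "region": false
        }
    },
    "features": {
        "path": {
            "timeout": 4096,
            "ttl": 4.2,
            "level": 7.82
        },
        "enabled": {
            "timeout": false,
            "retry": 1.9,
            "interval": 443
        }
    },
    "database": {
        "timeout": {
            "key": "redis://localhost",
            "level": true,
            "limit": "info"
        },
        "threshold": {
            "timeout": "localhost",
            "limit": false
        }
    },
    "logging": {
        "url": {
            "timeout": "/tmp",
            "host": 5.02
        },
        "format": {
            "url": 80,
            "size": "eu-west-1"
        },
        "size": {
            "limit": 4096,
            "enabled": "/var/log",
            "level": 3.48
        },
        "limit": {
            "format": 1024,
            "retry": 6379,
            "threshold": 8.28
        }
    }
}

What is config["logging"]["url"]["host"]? 5.02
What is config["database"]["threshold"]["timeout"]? "localhost"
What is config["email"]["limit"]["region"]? False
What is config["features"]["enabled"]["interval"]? 443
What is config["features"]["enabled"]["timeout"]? False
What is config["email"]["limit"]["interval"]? False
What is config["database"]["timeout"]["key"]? "redis://localhost"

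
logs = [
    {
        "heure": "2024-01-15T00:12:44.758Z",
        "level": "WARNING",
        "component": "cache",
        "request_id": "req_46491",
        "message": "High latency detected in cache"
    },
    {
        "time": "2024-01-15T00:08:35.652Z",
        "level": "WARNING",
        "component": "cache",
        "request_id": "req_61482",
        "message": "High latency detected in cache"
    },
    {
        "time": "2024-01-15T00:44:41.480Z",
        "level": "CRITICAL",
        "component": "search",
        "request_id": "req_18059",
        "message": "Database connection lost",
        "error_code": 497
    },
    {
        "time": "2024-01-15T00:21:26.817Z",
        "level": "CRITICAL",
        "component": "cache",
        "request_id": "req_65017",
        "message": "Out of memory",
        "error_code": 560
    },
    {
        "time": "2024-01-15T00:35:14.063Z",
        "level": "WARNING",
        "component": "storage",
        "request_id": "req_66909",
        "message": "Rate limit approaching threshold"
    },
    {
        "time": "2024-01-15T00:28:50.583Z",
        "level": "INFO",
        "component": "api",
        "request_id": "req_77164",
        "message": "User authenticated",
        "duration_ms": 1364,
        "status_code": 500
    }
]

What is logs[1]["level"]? "WARNING"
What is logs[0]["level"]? "WARNING"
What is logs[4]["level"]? "WARNING"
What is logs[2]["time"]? "2024-01-15T00:44:41.480Z"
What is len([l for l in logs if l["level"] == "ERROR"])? 0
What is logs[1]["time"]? "2024-01-15T00:08:35.652Z"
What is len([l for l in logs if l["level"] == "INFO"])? 1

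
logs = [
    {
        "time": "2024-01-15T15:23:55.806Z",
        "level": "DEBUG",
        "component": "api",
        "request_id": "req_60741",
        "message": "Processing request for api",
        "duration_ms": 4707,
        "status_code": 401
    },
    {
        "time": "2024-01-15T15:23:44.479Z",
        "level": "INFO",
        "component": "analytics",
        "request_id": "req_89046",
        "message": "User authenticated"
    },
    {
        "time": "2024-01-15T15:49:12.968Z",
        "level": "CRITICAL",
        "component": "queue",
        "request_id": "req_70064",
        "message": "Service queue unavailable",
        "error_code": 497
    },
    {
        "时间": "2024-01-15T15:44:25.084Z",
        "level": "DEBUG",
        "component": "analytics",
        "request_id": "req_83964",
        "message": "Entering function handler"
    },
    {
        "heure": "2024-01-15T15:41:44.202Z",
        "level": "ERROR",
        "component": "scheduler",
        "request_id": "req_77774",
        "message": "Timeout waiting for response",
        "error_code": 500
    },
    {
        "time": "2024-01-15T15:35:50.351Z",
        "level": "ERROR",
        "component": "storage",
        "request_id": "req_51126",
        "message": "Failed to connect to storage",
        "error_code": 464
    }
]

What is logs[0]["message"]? "Processing request for api"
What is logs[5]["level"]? "ERROR"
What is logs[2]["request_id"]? "req_70064"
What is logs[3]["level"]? "DEBUG"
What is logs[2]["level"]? "CRITICAL"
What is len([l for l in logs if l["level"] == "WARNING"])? 0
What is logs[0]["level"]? "DEBUG"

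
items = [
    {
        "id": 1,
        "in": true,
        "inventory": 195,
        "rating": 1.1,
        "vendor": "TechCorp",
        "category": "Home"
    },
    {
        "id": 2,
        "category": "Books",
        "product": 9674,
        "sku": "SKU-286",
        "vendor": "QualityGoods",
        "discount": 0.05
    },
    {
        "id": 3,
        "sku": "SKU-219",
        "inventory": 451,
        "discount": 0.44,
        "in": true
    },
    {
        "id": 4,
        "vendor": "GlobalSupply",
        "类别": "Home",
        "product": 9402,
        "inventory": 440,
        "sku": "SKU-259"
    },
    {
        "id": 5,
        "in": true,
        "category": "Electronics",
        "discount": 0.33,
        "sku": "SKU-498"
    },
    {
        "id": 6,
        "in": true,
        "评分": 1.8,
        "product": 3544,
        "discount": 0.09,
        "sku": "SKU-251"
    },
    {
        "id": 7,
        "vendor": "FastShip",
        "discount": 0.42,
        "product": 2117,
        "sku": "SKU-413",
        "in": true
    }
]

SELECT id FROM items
[1, 2, 3, 4, 5, 6, 7]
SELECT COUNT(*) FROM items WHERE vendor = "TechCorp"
1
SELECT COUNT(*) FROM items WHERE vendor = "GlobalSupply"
1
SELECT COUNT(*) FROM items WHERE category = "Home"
1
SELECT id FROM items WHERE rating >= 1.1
[1]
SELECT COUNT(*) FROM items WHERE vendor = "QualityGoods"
1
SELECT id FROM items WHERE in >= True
[1, 3, 5, 6, 7]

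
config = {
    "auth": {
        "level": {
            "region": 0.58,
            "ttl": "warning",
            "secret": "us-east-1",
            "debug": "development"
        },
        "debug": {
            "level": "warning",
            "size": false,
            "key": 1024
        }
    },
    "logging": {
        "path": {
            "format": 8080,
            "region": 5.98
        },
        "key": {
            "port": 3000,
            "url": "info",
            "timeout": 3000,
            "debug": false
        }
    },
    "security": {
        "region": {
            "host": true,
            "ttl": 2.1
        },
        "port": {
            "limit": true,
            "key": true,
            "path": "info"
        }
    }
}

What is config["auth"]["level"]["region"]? 0.58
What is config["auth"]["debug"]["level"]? "warning"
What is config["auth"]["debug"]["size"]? False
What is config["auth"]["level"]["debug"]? "development"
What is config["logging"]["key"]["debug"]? False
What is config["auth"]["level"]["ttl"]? "warning"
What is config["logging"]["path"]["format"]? 8080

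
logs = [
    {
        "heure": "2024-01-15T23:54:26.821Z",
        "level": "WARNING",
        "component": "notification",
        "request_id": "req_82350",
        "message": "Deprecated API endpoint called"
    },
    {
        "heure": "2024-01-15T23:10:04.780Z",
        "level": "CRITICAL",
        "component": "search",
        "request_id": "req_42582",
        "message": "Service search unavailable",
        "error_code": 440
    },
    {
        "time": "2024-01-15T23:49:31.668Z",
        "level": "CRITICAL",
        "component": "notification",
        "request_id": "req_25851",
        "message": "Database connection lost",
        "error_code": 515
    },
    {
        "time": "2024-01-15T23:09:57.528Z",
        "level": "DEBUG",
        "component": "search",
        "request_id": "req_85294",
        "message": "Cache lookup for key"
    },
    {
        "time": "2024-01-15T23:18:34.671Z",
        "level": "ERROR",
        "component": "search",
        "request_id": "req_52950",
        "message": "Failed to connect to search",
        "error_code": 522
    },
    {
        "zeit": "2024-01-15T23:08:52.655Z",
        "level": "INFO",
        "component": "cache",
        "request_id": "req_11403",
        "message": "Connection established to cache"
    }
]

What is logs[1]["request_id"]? "req_42582"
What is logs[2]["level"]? "CRITICAL"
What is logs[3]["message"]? "Cache lookup for key"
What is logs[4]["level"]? "ERROR"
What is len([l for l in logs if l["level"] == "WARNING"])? 1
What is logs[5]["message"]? "Connection established to cache"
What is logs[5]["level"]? "INFO"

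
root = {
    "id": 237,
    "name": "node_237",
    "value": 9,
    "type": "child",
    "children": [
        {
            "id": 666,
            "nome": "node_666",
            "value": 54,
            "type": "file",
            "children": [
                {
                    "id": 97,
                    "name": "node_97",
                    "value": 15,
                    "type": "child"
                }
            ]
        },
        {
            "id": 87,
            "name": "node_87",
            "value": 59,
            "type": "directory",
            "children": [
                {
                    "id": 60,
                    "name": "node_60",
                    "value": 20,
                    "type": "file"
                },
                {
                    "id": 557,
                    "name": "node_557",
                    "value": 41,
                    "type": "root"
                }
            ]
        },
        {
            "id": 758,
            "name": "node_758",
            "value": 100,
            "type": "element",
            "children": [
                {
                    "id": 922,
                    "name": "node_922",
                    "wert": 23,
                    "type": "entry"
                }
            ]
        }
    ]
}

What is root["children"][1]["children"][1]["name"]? "node_557"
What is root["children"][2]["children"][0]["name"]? "node_922"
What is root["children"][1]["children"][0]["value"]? 20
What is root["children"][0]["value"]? 54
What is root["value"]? 9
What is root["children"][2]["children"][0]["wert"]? 23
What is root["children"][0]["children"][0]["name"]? "node_97"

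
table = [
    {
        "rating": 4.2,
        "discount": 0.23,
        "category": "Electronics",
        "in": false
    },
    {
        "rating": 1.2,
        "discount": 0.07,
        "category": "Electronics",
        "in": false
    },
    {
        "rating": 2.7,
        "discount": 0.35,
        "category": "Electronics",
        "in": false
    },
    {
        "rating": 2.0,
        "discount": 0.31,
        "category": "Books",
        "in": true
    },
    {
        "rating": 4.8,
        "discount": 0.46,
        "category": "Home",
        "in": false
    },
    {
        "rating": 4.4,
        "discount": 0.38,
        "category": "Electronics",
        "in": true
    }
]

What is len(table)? 6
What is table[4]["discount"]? 0.46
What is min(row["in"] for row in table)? False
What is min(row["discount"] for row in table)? 0.07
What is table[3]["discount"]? 0.31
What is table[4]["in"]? False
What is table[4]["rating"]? 4.8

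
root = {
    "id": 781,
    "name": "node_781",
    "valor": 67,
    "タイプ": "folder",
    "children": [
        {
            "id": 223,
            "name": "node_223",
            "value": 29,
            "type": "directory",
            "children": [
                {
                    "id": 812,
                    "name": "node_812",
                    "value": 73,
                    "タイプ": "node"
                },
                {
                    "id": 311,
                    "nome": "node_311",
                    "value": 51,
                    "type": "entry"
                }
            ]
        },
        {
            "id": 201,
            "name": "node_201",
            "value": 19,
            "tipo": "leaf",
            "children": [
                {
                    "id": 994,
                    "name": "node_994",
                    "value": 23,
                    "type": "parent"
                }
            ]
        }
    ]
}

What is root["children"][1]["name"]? "node_201"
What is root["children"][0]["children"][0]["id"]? 812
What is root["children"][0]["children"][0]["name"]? "node_812"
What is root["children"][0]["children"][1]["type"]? "entry"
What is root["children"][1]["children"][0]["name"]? "node_994"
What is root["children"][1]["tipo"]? "leaf"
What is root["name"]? "node_781"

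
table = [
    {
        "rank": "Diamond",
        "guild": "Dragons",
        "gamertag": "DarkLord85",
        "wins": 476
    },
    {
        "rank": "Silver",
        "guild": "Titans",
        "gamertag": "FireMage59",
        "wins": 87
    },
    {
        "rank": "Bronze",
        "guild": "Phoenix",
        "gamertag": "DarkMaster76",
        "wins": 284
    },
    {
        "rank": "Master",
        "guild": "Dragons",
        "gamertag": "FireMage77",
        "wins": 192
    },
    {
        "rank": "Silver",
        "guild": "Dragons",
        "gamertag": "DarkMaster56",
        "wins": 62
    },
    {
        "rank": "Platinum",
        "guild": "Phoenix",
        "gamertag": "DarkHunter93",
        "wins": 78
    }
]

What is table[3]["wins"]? 192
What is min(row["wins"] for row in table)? 62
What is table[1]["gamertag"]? "FireMage59"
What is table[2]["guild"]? "Phoenix"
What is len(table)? 6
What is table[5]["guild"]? "Phoenix"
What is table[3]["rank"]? "Master"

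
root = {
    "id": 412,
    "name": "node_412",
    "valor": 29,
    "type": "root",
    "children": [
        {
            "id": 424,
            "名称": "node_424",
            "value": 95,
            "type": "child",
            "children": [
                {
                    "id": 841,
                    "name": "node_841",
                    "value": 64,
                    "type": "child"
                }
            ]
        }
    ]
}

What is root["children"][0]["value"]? 95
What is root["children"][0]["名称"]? "node_424"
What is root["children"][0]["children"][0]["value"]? 64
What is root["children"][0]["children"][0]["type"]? "child"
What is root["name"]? "node_412"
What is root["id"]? 412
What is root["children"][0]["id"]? 424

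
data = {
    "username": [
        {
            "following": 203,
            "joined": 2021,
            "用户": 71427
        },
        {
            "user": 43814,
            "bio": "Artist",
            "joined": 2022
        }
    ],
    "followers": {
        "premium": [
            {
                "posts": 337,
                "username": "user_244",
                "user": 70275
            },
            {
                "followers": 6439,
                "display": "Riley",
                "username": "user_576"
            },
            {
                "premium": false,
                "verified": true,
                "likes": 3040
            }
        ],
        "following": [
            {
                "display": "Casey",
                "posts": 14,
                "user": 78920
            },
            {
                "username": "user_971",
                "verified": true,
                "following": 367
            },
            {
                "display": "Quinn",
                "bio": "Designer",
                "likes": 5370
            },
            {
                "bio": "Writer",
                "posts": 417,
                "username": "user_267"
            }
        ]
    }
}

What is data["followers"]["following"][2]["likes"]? 5370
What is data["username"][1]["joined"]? 2022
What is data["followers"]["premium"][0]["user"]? 70275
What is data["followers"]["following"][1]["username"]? "user_971"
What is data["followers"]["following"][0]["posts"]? 14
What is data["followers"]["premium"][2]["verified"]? True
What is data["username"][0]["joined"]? 2021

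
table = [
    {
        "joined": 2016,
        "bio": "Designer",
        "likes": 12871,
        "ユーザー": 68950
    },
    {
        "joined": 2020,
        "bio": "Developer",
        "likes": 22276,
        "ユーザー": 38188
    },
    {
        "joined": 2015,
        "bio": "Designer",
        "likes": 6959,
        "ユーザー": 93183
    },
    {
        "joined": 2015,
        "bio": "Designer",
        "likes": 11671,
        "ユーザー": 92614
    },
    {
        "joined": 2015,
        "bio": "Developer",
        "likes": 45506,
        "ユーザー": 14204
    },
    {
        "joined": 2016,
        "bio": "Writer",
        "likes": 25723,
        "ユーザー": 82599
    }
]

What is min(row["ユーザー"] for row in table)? 14204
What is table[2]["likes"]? 6959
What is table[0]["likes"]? 12871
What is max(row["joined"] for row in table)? 2020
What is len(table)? 6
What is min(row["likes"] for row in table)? 6959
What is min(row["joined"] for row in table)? 2015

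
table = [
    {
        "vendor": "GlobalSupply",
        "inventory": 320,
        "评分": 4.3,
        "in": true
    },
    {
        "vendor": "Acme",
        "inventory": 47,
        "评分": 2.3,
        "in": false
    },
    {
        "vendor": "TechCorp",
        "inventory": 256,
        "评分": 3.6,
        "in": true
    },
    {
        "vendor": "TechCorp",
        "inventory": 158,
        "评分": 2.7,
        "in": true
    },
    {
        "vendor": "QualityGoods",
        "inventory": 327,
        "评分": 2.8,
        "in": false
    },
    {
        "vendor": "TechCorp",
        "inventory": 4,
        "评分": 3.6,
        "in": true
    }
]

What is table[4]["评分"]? 2.8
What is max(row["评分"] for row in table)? 4.3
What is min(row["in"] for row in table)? False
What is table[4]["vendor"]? "QualityGoods"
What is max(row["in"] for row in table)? True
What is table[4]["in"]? False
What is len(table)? 6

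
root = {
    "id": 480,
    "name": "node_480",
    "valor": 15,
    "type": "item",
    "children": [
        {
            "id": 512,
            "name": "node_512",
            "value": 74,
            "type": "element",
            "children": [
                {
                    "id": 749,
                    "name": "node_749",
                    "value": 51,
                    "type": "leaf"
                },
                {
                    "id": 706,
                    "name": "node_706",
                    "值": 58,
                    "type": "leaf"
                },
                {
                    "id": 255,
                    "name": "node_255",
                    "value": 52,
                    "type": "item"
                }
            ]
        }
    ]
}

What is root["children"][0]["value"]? 74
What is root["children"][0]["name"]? "node_512"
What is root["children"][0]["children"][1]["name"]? "node_706"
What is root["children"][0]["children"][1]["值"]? 58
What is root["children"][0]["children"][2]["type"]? "item"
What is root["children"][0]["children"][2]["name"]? "node_255"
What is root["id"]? 480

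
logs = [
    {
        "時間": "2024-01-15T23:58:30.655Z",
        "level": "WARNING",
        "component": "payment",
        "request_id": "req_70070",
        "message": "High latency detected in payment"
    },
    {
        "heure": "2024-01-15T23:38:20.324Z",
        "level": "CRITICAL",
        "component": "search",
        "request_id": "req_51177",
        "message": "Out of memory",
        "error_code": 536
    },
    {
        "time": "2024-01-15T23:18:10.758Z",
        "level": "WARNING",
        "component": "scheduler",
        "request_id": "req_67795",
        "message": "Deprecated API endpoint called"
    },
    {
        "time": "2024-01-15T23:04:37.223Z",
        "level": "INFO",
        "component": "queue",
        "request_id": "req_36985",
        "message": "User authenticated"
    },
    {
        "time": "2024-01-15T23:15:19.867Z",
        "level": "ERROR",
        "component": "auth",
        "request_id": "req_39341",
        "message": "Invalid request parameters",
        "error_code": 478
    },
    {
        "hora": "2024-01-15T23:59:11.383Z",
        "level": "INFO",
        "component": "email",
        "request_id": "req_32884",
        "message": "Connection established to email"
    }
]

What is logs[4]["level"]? "ERROR"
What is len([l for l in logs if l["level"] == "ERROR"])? 1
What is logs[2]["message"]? "Deprecated API endpoint called"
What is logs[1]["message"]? "Out of memory"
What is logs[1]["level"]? "CRITICAL"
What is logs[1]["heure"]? "2024-01-15T23:38:20.324Z"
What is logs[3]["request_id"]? "req_36985"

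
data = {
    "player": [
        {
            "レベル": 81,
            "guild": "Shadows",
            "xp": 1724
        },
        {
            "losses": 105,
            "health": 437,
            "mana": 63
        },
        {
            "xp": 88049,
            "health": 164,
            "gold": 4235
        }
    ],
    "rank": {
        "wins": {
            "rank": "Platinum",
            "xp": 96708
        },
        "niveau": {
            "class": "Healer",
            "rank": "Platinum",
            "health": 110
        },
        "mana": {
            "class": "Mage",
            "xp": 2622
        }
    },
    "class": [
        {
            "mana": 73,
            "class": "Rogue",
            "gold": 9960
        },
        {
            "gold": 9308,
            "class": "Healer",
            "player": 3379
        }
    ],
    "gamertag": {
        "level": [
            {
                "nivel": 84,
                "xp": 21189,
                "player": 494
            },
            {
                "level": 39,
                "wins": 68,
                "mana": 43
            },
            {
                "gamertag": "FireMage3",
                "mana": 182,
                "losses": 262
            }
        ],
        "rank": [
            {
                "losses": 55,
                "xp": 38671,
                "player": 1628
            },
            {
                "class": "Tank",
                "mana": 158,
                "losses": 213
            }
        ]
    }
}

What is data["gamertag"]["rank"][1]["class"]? "Tank"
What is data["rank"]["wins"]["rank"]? "Platinum"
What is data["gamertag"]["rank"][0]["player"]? 1628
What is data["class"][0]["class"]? "Rogue"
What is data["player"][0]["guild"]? "Shadows"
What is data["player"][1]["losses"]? 105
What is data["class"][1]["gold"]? 9308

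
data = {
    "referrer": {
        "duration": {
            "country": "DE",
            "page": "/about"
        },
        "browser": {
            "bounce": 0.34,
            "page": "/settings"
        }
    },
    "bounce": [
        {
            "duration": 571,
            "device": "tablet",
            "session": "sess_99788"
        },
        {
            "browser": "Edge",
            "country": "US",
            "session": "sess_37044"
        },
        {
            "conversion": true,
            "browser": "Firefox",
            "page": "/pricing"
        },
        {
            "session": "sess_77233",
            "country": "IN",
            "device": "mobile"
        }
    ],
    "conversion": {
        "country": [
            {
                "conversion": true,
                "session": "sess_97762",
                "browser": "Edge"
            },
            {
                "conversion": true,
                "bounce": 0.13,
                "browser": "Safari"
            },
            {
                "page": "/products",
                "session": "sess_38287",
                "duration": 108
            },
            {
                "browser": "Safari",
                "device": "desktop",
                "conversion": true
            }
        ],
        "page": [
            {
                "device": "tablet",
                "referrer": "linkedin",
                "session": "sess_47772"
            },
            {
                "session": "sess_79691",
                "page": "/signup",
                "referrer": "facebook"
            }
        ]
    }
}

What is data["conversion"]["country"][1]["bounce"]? 0.13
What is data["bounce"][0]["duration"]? 571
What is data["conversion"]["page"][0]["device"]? "tablet"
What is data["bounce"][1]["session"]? "sess_37044"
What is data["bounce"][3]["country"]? "IN"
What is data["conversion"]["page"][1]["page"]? "/signup"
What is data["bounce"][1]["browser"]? "Edge"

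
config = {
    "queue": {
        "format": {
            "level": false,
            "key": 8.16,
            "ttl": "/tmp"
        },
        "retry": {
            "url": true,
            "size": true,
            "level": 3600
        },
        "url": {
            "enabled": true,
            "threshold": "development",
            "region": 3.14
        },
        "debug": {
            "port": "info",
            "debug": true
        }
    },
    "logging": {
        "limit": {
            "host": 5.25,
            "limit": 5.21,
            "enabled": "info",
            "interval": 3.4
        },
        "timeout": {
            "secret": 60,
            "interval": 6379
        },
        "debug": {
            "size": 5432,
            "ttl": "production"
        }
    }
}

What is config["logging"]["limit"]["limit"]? 5.21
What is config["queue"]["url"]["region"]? 3.14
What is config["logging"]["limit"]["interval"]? 3.4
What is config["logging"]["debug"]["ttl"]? "production"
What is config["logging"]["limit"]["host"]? 5.25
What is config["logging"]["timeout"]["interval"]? 6379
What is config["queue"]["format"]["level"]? False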